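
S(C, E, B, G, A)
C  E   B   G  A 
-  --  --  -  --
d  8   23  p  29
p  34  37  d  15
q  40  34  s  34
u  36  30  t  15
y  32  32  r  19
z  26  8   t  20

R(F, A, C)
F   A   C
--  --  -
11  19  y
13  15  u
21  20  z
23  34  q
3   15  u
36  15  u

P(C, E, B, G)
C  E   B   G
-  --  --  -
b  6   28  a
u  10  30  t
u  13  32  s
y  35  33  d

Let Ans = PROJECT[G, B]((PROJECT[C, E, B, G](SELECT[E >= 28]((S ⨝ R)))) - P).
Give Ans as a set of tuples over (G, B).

S ⋈ R (natural join on C, A): {(q, 40, 34, s, 34, 23), (u, 36, 30, t, 15, 13), (u, 36, 30, t, 15, 3), (u, 36, 30, t, 15, 36), (y, 32, 32, r, 19, 11), (z, 26, 8, t, 20, 21)}
Filtering on E >= 28 leaves {(q, 40, 34, s, 34, 23), (u, 36, 30, t, 15, 13), (u, 36, 30, t, 15, 3), (u, 36, 30, t, 15, 36), (y, 32, 32, r, 19, 11)}.
Projecting to C, E, B, G (2 duplicate(s) eliminated): {(q, 40, 34, s), (u, 36, 30, t), (y, 32, 32, r)}
Set difference of the two operands is {(q, 40, 34, s), (u, 36, 30, t), (y, 32, 32, r)}.
Projecting to G, B: {(r, 32), (s, 34), (t, 30)}

{(r, 32), (s, 34), (t, 30)}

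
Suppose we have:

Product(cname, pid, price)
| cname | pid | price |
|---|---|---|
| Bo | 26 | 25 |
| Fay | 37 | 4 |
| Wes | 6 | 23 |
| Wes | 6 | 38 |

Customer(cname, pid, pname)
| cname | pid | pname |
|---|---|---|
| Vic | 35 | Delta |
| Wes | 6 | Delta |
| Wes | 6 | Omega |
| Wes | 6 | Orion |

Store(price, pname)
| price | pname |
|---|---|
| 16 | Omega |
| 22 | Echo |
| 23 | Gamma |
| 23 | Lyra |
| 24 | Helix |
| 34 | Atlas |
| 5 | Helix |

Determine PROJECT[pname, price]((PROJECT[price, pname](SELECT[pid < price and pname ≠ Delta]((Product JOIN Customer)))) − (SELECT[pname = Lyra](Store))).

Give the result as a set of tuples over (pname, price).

Joining Product and Customer on cname, pid yields {(Wes, 6, 23, Delta), (Wes, 6, 23, Omega), (Wes, 6, 23, Orion), (Wes, 6, 38, Delta), (Wes, 6, 38, Omega), (Wes, 6, 38, Orion)}.
Apply σ_{pid < price and pname ≠ Delta}; surviving tuples: {(Wes, 6, 23, Omega), (Wes, 6, 23, Orion), (Wes, 6, 38, Omega), (Wes, 6, 38, Orion)}
Projecting to price, pname: {(23, Omega), (23, Orion), (38, Omega), (38, Orion)}
Apply σ_{pname = Lyra}; surviving tuples: {(23, Lyra)}
Taking the difference: {(23, Omega), (23, Orion), (38, Omega), (38, Orion)}
Projecting to pname, price: {(Omega, 23), (Omega, 38), (Orion, 23), (Orion, 38)}

{(Omega, 23), (Omega, 38), (Orion, 23), (Orion, 38)}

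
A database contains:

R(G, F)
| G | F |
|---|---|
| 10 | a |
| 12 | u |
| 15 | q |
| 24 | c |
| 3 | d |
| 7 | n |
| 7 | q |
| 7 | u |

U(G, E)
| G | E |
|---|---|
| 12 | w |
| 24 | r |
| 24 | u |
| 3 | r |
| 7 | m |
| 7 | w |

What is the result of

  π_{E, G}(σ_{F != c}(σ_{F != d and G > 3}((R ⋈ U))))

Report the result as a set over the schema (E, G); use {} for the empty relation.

Joining R and U on G yields {(12, u, w), (24, c, r), (24, c, u), (3, d, r), (7, n, m), (7, n, w), (7, q, m), (7, q, w), (7, u, m), (7, u, w)}.
Selection F != d and G > 3: {(12, u, w), (24, c, r), (24, c, u), (7, n, m), (7, n, w), (7, q, m), (7, q, w), (7, u, m), (7, u, w)}
Selection F != c: {(12, u, w), (7, n, m), (7, n, w), (7, q, m), (7, q, w), (7, u, m), (7, u, w)}
π_{E, G} gives {(m, 7), (w, 12), (w, 7)} (4 duplicate(s) eliminated).

{(m, 7), (w, 12), (w, 7)}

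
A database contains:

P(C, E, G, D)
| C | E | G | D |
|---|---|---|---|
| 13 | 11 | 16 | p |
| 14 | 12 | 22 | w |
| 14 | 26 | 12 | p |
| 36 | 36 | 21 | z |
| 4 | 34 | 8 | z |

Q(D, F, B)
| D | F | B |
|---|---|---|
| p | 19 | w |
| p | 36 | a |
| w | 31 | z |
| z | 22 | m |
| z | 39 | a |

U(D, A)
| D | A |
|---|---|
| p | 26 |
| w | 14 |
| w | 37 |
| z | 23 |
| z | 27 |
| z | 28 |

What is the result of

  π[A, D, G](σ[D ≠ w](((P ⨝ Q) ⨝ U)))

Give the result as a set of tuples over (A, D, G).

{(23, z, 21), (23, z, 8), (26, p, 12), (26, p, 16), (27, z, 21), (27, z, 8), (28, z, 21), (28, z, 8)}

Natural join on D: {(13, 11, 16, p, 19, w), (13, 11, 16, p, 36, a), (14, 12, 22, w, 31, z), (14, 26, 12, p, 19, w), (14, 26, 12, p, 36, a), (36, 36, 21, z, 22, m), (36, 36, 21, z, 39, a), (4, 34, 8, z, 22, m), (4, 34, 8, z, 39, a)}
Natural join on D: {(13, 11, 16, p, 19, w, 26), (13, 11, 16, p, 36, a, 26), (14, 12, 22, w, 31, z, 14), (14, 12, 22, w, 31, z, 37), (14, 26, 12, p, 19, w, 26), (14, 26, 12, p, 36, a, 26), (36, 36, 21, z, 22, m, 23), (36, 36, 21, z, 22, m, 27), (36, 36, 21, z, 22, m, 28), (36, 36, 21, z, 39, a, 23), (36, 36, 21, z, 39, a, 27), (36, 36, 21, z, 39, a, 28), (4, 34, 8, z, 22, m, 23), (4, 34, 8, z, 22, m, 27), (4, 34, 8, z, 22, m, 28), (4, 34, 8, z, 39, a, 23), (4, 34, 8, z, 39, a, 27), (4, 34, 8, z, 39, a, 28)}
Selection D ≠ w: {(13, 11, 16, p, 19, w, 26), (13, 11, 16, p, 36, a, 26), (14, 26, 12, p, 19, w, 26), (14, 26, 12, p, 36, a, 26), (36, 36, 21, z, 22, m, 23), (36, 36, 21, z, 22, m, 27), (36, 36, 21, z, 22, m, 28), (36, 36, 21, z, 39, a, 23), (36, 36, 21, z, 39, a, 27), (36, 36, 21, z, 39, a, 28), (4, 34, 8, z, 22, m, 23), (4, 34, 8, z, 22, m, 27), (4, 34, 8, z, 22, m, 28), (4, 34, 8, z, 39, a, 23), (4, 34, 8, z, 39, a, 27), (4, 34, 8, z, 39, a, 28)}
Keep only column(s) A, D, G (8 duplicate(s) eliminated): {(23, z, 21), (23, z, 8), (26, p, 12), (26, p, 16), (27, z, 21), (27, z, 8), (28, z, 21), (28, z, 8)}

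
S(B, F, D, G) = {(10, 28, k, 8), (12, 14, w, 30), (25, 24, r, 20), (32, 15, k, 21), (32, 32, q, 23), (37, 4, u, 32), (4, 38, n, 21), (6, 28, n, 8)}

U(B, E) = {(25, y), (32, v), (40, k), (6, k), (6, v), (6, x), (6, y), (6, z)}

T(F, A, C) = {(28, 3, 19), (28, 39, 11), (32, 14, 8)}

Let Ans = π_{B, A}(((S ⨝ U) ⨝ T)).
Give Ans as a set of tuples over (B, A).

Natural join on B: {(25, 24, r, 20, y), (32, 15, k, 21, v), (32, 32, q, 23, v), (6, 28, n, 8, k), (6, 28, n, 8, v), (6, 28, n, 8, x), (6, 28, n, 8, y), (6, 28, n, 8, z)}
Natural join on F: {(32, 32, q, 23, v, 14, 8), (6, 28, n, 8, k, 3, 19), (6, 28, n, 8, k, 39, 11), (6, 28, n, 8, v, 3, 19), (6, 28, n, 8, v, 39, 11), (6, 28, n, 8, x, 3, 19), (6, 28, n, 8, x, 39, 11), (6, 28, n, 8, y, 3, 19), (6, 28, n, 8, y, 39, 11), (6, 28, n, 8, z, 3, 19), (6, 28, n, 8, z, 39, 11)}
Projecting to B, A (8 duplicate(s) eliminated): {(32, 14), (6, 3), (6, 39)}

{(32, 14), (6, 3), (6, 39)}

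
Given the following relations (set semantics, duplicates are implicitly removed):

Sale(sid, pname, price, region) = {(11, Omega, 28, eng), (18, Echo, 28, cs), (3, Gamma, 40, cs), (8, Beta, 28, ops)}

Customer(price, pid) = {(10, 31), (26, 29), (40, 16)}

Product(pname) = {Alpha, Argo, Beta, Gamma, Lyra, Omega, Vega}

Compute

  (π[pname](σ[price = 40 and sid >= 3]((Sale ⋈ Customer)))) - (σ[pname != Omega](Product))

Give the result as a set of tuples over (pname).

{}

Sale ⋈ Customer (natural join on price): {(3, Gamma, 40, cs, 16)}
Apply σ_{price = 40 and sid >= 3}; surviving tuples: {(3, Gamma, 40, cs, 16)}
Keep only column(s) pname: {Gamma}
Apply σ_{pname != Omega}; surviving tuples: {Alpha, Argo, Beta, Gamma, Lyra, Vega}
Set difference of the two operands is {}.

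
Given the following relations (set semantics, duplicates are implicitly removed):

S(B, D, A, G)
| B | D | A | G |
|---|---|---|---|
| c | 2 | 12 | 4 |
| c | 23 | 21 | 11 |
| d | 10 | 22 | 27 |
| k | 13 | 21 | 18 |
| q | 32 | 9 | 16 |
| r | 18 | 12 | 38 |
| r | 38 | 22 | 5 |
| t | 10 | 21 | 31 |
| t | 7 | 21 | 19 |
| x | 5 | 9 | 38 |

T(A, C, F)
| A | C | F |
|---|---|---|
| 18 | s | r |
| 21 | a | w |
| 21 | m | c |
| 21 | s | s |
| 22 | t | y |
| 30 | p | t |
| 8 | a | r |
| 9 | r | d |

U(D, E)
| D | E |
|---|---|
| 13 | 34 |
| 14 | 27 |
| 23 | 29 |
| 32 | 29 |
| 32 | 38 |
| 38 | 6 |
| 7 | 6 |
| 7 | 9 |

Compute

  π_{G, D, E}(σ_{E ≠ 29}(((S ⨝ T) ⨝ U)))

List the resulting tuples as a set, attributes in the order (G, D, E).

{(16, 32, 38), (18, 13, 34), (19, 7, 6), (19, 7, 9), (5, 38, 6)}

Natural join on A: {(c, 23, 21, 11, a, w), (c, 23, 21, 11, m, c), (c, 23, 21, 11, s, s), (d, 10, 22, 27, t, y), (k, 13, 21, 18, a, w), (k, 13, 21, 18, m, c), (k, 13, 21, 18, s, s), (q, 32, 9, 16, r, d), (r, 38, 22, 5, t, y), (t, 10, 21, 31, a, w), (t, 10, 21, 31, m, c), (t, 10, 21, 31, s, s), (t, 7, 21, 19, a, w), (t, 7, 21, 19, m, c), (t, 7, 21, 19, s, s), (x, 5, 9, 38, r, d)}
Natural join on D: {(c, 23, 21, 11, a, w, 29), (c, 23, 21, 11, m, c, 29), (c, 23, 21, 11, s, s, 29), (k, 13, 21, 18, a, w, 34), (k, 13, 21, 18, m, c, 34), (k, 13, 21, 18, s, s, 34), (q, 32, 9, 16, r, d, 29), (q, 32, 9, 16, r, d, 38), (r, 38, 22, 5, t, y, 6), (t, 7, 21, 19, a, w, 6), (t, 7, 21, 19, a, w, 9), (t, 7, 21, 19, m, c, 6), (t, 7, 21, 19, m, c, 9), (t, 7, 21, 19, s, s, 6), (t, 7, 21, 19, s, s, 9)}
Apply σ_{E ≠ 29}; surviving tuples: {(k, 13, 21, 18, a, w, 34), (k, 13, 21, 18, m, c, 34), (k, 13, 21, 18, s, s, 34), (q, 32, 9, 16, r, d, 38), (r, 38, 22, 5, t, y, 6), (t, 7, 21, 19, a, w, 6), (t, 7, 21, 19, a, w, 9), (t, 7, 21, 19, m, c, 6), (t, 7, 21, 19, m, c, 9), (t, 7, 21, 19, s, s, 6), (t, 7, 21, 19, s, s, 9)}
π_{G, D, E} gives {(16, 32, 38), (18, 13, 34), (19, 7, 6), (19, 7, 9), (5, 38, 6)} (6 duplicate(s) eliminated).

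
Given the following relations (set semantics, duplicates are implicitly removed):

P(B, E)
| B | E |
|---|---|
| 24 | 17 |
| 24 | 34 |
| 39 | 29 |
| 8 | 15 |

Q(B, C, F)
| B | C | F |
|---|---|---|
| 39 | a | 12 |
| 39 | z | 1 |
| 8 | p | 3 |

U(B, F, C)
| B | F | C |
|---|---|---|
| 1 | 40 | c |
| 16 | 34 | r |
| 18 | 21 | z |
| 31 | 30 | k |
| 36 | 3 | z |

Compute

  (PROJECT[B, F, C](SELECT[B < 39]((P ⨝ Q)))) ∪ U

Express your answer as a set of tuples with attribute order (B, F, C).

P ⋈ Q (natural join on B): {(39, 29, a, 12), (39, 29, z, 1), (8, 15, p, 3)}
Filtering on B < 39 leaves {(8, 15, p, 3)}.
Keep only column(s) B, F, C: {(8, 3, p)}
Set union of the two operands is {(1, 40, c), (16, 34, r), (18, 21, z), (31, 30, k), (36, 3, z), (8, 3, p)}.

{(1, 40, c), (16, 34, r), (18, 21, z), (31, 30, k), (36, 3, z), (8, 3, p)}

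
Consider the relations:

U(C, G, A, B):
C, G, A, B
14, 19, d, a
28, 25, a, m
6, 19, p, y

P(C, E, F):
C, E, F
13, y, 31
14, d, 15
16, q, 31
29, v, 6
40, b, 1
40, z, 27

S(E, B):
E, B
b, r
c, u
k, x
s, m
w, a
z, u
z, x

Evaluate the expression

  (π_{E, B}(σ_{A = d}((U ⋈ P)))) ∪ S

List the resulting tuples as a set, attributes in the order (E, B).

U ⋈ P (natural join on C): {(14, 19, d, a, d, 15)}
Selection A = d: {(14, 19, d, a, d, 15)}
π_{E, B} gives {(d, a)}.
Set union of the two operands is {(b, r), (c, u), (d, a), (k, x), (s, m), (w, a), (z, u), (z, x)}.

{(b, r), (c, u), (d, a), (k, x), (s, m), (w, a), (z, u), (z, x)}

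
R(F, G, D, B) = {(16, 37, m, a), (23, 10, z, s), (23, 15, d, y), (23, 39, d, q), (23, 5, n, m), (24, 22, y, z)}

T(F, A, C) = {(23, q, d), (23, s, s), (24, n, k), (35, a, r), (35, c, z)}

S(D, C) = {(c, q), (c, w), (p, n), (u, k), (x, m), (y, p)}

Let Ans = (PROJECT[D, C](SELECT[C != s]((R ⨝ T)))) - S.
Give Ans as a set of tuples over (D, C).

R ⋈ T (natural join on F): {(23, 10, z, s, q, d), (23, 10, z, s, s, s), (23, 15, d, y, q, d), (23, 15, d, y, s, s), (23, 39, d, q, q, d), (23, 39, d, q, s, s), (23, 5, n, m, q, d), (23, 5, n, m, s, s), (24, 22, y, z, n, k)}
Filtering on C != s leaves {(23, 10, z, s, q, d), (23, 15, d, y, q, d), (23, 39, d, q, q, d), (23, 5, n, m, q, d), (24, 22, y, z, n, k)}.
π_{D, C} gives {(d, d), (n, d), (y, k), (z, d)} (1 duplicate(s) eliminated).
Difference: {(d, d), (n, d), (y, k), (z, d)} with {(c, q), (c, w), (p, n), (u, k), (x, m), (y, p)} → {(d, d), (n, d), (y, k), (z, d)}

{(d, d), (n, d), (y, k), (z, d)}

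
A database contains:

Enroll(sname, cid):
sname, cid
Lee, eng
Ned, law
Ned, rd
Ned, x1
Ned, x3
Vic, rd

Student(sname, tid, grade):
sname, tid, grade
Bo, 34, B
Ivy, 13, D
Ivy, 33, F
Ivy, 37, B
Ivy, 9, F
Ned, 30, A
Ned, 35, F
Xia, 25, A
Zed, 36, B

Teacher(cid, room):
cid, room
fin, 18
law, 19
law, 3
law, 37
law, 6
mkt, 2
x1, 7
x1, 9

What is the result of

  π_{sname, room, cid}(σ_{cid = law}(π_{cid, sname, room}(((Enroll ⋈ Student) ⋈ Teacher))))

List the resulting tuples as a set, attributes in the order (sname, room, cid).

{(Ned, 19, law), (Ned, 3, law), (Ned, 37, law), (Ned, 6, law)}

Joining Enroll and Student on sname yields {(Ned, law, 30, A), (Ned, law, 35, F), (Ned, rd, 30, A), (Ned, rd, 35, F), (Ned, x1, 30, A), (Ned, x1, 35, F), (Ned, x3, 30, A), (Ned, x3, 35, F)}.
Joining (Enroll ⋈ Student) and Teacher on cid yields {(Ned, law, 30, A, 19), (Ned, law, 30, A, 3), (Ned, law, 30, A, 37), (Ned, law, 30, A, 6), (Ned, law, 35, F, 19), (Ned, law, 35, F, 3), (Ned, law, 35, F, 37), (Ned, law, 35, F, 6), (Ned, x1, 30, A, 7), (Ned, x1, 30, A, 9), (Ned, x1, 35, F, 7), (Ned, x1, 35, F, 9)}.
π_{cid, sname, room} gives {(law, Ned, 19), (law, Ned, 3), (law, Ned, 37), (law, Ned, 6), (x1, Ned, 7), (x1, Ned, 9)} (6 duplicate(s) eliminated).
Apply σ_{cid = law}; surviving tuples: {(law, Ned, 19), (law, Ned, 3), (law, Ned, 37), (law, Ned, 6)}
π_{sname, room, cid} gives {(Ned, 19, law), (Ned, 3, law), (Ned, 37, law), (Ned, 6, law)}.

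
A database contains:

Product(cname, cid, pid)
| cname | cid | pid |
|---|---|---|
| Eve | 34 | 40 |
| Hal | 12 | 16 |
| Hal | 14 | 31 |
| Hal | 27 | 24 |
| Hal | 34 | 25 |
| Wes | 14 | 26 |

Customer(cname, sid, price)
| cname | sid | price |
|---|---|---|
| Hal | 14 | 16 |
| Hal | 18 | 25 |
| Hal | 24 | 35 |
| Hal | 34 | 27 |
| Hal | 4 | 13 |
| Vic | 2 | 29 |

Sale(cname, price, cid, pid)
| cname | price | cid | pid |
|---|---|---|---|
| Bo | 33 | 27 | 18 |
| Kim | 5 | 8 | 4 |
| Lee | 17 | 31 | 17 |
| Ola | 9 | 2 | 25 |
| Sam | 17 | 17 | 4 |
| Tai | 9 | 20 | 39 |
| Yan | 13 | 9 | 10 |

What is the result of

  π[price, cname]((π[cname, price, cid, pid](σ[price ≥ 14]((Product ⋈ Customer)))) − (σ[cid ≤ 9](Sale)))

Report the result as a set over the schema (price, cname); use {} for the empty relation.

Natural join on cname: {(Hal, 12, 16, 14, 16), (Hal, 12, 16, 18, 25), (Hal, 12, 16, 24, 35), (Hal, 12, 16, 34, 27), (Hal, 12, 16, 4, 13), (Hal, 14, 31, 14, 16), (Hal, 14, 31, 18, 25), (Hal, 14, 31, 24, 35), (Hal, 14, 31, 34, 27), (Hal, 14, 31, 4, 13), (Hal, 27, 24, 14, 16), (Hal, 27, 24, 18, 25), (Hal, 27, 24, 24, 35), (Hal, 27, 24, 34, 27), (Hal, 27, 24, 4, 13), (Hal, 34, 25, 14, 16), (Hal, 34, 25, 18, 25), (Hal, 34, 25, 24, 35), (Hal, 34, 25, 34, 27), (Hal, 34, 25, 4, 13)}
σ[price ≥ 14]: keep tuples satisfying price ≥ 14 → {(Hal, 12, 16, 14, 16), (Hal, 12, 16, 18, 25), (Hal, 12, 16, 24, 35), (Hal, 12, 16, 34, 27), (Hal, 14, 31, 14, 16), (Hal, 14, 31, 18, 25), (Hal, 14, 31, 24, 35), (Hal, 14, 31, 34, 27), (Hal, 27, 24, 14, 16), (Hal, 27, 24, 18, 25), (Hal, 27, 24, 24, 35), (Hal, 27, 24, 34, 27), (Hal, 34, 25, 14, 16), (Hal, 34, 25, 18, 25), (Hal, 34, 25, 24, 35), (Hal, 34, 25, 34, 27)}
π_{cname, price, cid, pid} gives {(Hal, 16, 12, 16), (Hal, 16, 14, 31), (Hal, 16, 27, 24), (Hal, 16, 34, 25), (Hal, 25, 12, 16), (Hal, 25, 14, 31), (Hal, 25, 27, 24), (Hal, 25, 34, 25), (Hal, 27, 12, 16), (Hal, 27, 14, 31), (Hal, 27, 27, 24), (Hal, 27, 34, 25), (Hal, 35, 12, 16), (Hal, 35, 14, 31), (Hal, 35, 27, 24), (Hal, 35, 34, 25)}.
σ[cid ≤ 9]: keep tuples satisfying cid ≤ 9 → {(Kim, 5, 8, 4), (Ola, 9, 2, 25), (Yan, 13, 9, 10)}
Difference: {(Hal, 16, 12, 16), (Hal, 16, 14, 31), (Hal, 16, 27, 24), (Hal, 16, 34, 25), (Hal, 25, 12, 16), (Hal, 25, 14, 31), (Hal, 25, 27, 24), (Hal, 25, 34, 25), (Hal, 27, 12, 16), (Hal, 27, 14, 31), (Hal, 27, 27, 24), (Hal, 27, 34, 25), (Hal, 35, 12, 16), (Hal, 35, 14, 31), (Hal, 35, 27, 24), (Hal, 35, 34, 25)} with {(Kim, 5, 8, 4), (Ola, 9, 2, 25), (Yan, 13, 9, 10)} → {(Hal, 16, 12, 16), (Hal, 16, 14, 31), (Hal, 16, 27, 24), (Hal, 16, 34, 25), (Hal, 25, 12, 16), (Hal, 25, 14, 31), (Hal, 25, 27, 24), (Hal, 25, 34, 25), (Hal, 27, 12, 16), (Hal, 27, 14, 31), (Hal, 27, 27, 24), (Hal, 27, 34, 25), (Hal, 35, 12, 16), (Hal, 35, 14, 31), (Hal, 35, 27, 24), (Hal, 35, 34, 25)}
π_{price, cname} gives {(16, Hal), (25, Hal), (27, Hal), (35, Hal)} (12 duplicate(s) eliminated).

{(16, Hal), (25, Hal), (27, Hal), (35, Hal)}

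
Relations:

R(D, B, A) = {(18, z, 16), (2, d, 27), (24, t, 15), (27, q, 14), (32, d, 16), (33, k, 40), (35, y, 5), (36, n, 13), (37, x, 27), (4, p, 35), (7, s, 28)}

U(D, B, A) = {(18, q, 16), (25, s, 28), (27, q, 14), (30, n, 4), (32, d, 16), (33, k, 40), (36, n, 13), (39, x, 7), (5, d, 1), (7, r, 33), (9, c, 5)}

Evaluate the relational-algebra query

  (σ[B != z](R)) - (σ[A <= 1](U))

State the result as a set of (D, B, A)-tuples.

{(2, d, 27), (24, t, 15), (27, q, 14), (32, d, 16), (33, k, 40), (35, y, 5), (36, n, 13), (37, x, 27), (4, p, 35), (7, s, 28)}

Filtering on B != z leaves {(2, d, 27), (24, t, 15), (27, q, 14), (32, d, 16), (33, k, 40), (35, y, 5), (36, n, 13), (37, x, 27), (4, p, 35), (7, s, 28)}.
Filtering on A <= 1 leaves {(5, d, 1)}.
Difference: {(2, d, 27), (24, t, 15), (27, q, 14), (32, d, 16), (33, k, 40), (35, y, 5), (36, n, 13), (37, x, 27), (4, p, 35), (7, s, 28)} with {(5, d, 1)} → {(2, d, 27), (24, t, 15), (27, q, 14), (32, d, 16), (33, k, 40), (35, y, 5), (36, n, 13), (37, x, 27), (4, p, 35), (7, s, 28)}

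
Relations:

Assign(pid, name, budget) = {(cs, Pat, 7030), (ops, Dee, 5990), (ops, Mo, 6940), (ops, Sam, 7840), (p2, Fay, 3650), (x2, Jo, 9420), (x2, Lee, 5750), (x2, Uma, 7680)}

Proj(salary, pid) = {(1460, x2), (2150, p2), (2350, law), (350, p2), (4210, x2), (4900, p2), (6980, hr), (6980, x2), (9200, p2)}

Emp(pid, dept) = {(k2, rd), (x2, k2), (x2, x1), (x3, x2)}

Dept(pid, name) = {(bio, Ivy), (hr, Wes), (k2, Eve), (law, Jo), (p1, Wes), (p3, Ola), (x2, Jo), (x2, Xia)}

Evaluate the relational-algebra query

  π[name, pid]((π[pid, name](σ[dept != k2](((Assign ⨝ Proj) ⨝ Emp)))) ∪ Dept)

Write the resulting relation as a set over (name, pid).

{(Eve, k2), (Ivy, bio), (Jo, law), (Jo, x2), (Lee, x2), (Ola, p3), (Uma, x2), (Wes, hr), (Wes, p1), (Xia, x2)}

Assign ⋈ Proj (natural join on pid): {(p2, Fay, 3650, 2150), (p2, Fay, 3650, 350), (p2, Fay, 3650, 4900), (p2, Fay, 3650, 9200), (x2, Jo, 9420, 1460), (x2, Jo, 9420, 4210), (x2, Jo, 9420, 6980), (x2, Lee, 5750, 1460), (x2, Lee, 5750, 4210), (x2, Lee, 5750, 6980), (x2, Uma, 7680, 1460), (x2, Uma, 7680, 4210), (x2, Uma, 7680, 6980)}
(Assign ⨝ Proj) ⋈ Emp (natural join on pid): {(x2, Jo, 9420, 1460, k2), (x2, Jo, 9420, 1460, x1), (x2, Jo, 9420, 4210, k2), (x2, Jo, 9420, 4210, x1), (x2, Jo, 9420, 6980, k2), (x2, Jo, 9420, 6980, x1), (x2, Lee, 5750, 1460, k2), (x2, Lee, 5750, 1460, x1), (x2, Lee, 5750, 4210, k2), (x2, Lee, 5750, 4210, x1), (x2, Lee, 5750, 6980, k2), (x2, Lee, 5750, 6980, x1), (x2, Uma, 7680, 1460, k2), (x2, Uma, 7680, 1460, x1), (x2, Uma, 7680, 4210, k2), (x2, Uma, 7680, 4210, x1), (x2, Uma, 7680, 6980, k2), (x2, Uma, 7680, 6980, x1)}
Selection dept != k2: {(x2, Jo, 9420, 1460, x1), (x2, Jo, 9420, 4210, x1), (x2, Jo, 9420, 6980, x1), (x2, Lee, 5750, 1460, x1), (x2, Lee, 5750, 4210, x1), (x2, Lee, 5750, 6980, x1), (x2, Uma, 7680, 1460, x1), (x2, Uma, 7680, 4210, x1), (x2, Uma, 7680, 6980, x1)}
Keep only column(s) pid, name (6 duplicate(s) eliminated): {(x2, Jo), (x2, Lee), (x2, Uma)}
Taking the union: {(bio, Ivy), (hr, Wes), (k2, Eve), (law, Jo), (p1, Wes), (p3, Ola), (x2, Jo), (x2, Lee), (x2, Uma), (x2, Xia)}
Keep only column(s) name, pid: {(Eve, k2), (Ivy, bio), (Jo, law), (Jo, x2), (Lee, x2), (Ola, p3), (Uma, x2), (Wes, hr), (Wes, p1), (Xia, x2)}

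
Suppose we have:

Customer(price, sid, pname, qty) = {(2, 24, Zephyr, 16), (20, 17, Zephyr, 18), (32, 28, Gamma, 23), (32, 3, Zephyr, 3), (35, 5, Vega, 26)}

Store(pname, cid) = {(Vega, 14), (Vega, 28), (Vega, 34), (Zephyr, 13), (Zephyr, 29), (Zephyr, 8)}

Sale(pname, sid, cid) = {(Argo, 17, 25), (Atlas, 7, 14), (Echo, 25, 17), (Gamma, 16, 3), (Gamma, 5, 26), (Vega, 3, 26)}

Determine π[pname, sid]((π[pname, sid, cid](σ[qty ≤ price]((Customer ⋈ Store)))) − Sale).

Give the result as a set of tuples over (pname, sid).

Customer ⋈ Store (natural join on pname): {(2, 24, Zephyr, 16, 13), (2, 24, Zephyr, 16, 29), (2, 24, Zephyr, 16, 8), (20, 17, Zephyr, 18, 13), (20, 17, Zephyr, 18, 29), (20, 17, Zephyr, 18, 8), (32, 3, Zephyr, 3, 13), (32, 3, Zephyr, 3, 29), (32, 3, Zephyr, 3, 8), (35, 5, Vega, 26, 14), (35, 5, Vega, 26, 28), (35, 5, Vega, 26, 34)}
Apply σ_{qty ≤ price}; surviving tuples: {(20, 17, Zephyr, 18, 13), (20, 17, Zephyr, 18, 29), (20, 17, Zephyr, 18, 8), (32, 3, Zephyr, 3, 13), (32, 3, Zephyr, 3, 29), (32, 3, Zephyr, 3, 8), (35, 5, Vega, 26, 14), (35, 5, Vega, 26, 28), (35, 5, Vega, 26, 34)}
Keep only column(s) pname, sid, cid: {(Vega, 5, 14), (Vega, 5, 28), (Vega, 5, 34), (Zephyr, 17, 13), (Zephyr, 17, 29), (Zephyr, 17, 8), (Zephyr, 3, 13), (Zephyr, 3, 29), (Zephyr, 3, 8)}
Difference: {(Vega, 5, 14), (Vega, 5, 28), (Vega, 5, 34), (Zephyr, 17, 13), (Zephyr, 17, 29), (Zephyr, 17, 8), (Zephyr, 3, 13), (Zephyr, 3, 29), (Zephyr, 3, 8)} with {(Argo, 17, 25), (Atlas, 7, 14), (Echo, 25, 17), (Gamma, 16, 3), (Gamma, 5, 26), (Vega, 3, 26)} → {(Vega, 5, 14), (Vega, 5, 28), (Vega, 5, 34), (Zephyr, 17, 13), (Zephyr, 17, 29), (Zephyr, 17, 8), (Zephyr, 3, 13), (Zephyr, 3, 29), (Zephyr, 3, 8)}
Keep only column(s) pname, sid (6 duplicate(s) eliminated): {(Vega, 5), (Zephyr, 17), (Zephyr, 3)}

{(Vega, 5), (Zephyr, 17), (Zephyr, 3)}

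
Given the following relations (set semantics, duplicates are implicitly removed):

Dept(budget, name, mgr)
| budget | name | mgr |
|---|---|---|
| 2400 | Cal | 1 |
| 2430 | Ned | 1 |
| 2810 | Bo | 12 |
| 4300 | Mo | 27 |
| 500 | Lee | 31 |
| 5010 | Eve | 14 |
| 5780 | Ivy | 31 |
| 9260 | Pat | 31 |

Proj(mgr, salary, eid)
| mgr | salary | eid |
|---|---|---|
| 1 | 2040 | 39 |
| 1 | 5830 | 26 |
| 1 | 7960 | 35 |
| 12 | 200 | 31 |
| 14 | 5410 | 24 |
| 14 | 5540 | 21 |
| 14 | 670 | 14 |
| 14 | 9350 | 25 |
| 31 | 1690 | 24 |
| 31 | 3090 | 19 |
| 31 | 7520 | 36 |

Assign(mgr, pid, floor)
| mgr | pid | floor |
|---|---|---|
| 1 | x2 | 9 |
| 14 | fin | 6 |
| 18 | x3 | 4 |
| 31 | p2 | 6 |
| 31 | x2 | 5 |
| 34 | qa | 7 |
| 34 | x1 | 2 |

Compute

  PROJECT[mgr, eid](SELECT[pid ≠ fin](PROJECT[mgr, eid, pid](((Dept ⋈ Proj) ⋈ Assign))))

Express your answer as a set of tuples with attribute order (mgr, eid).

{(1, 26), (1, 35), (1, 39), (31, 19), (31, 24), (31, 36)}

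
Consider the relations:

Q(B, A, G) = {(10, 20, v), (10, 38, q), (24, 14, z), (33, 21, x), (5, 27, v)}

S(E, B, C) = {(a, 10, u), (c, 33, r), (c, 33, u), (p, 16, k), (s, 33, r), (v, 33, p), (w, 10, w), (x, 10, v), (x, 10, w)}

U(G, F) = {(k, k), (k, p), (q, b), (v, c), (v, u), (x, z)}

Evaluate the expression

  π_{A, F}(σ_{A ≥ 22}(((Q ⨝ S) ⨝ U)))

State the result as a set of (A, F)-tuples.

Q ⋈ S (natural join on B): {(10, 20, v, a, u), (10, 20, v, w, w), (10, 20, v, x, v), (10, 20, v, x, w), (10, 38, q, a, u), (10, 38, q, w, w), (10, 38, q, x, v), (10, 38, q, x, w), (33, 21, x, c, r), (33, 21, x, c, u), (33, 21, x, s, r), (33, 21, x, v, p)}
(Q ⨝ S) ⋈ U (natural join on G): {(10, 20, v, a, u, c), (10, 20, v, a, u, u), (10, 20, v, w, w, c), (10, 20, v, w, w, u), (10, 20, v, x, v, c), (10, 20, v, x, v, u), (10, 20, v, x, w, c), (10, 20, v, x, w, u), (10, 38, q, a, u, b), (10, 38, q, w, w, b), (10, 38, q, x, v, b), (10, 38, q, x, w, b), (33, 21, x, c, r, z), (33, 21, x, c, u, z), (33, 21, x, s, r, z), (33, 21, x, v, p, z)}
Apply σ_{A ≥ 22}; surviving tuples: {(10, 38, q, a, u, b), (10, 38, q, w, w, b), (10, 38, q, x, v, b), (10, 38, q, x, w, b)}
Keep only column(s) A, F (3 duplicate(s) eliminated): {(38, b)}

{(38, b)}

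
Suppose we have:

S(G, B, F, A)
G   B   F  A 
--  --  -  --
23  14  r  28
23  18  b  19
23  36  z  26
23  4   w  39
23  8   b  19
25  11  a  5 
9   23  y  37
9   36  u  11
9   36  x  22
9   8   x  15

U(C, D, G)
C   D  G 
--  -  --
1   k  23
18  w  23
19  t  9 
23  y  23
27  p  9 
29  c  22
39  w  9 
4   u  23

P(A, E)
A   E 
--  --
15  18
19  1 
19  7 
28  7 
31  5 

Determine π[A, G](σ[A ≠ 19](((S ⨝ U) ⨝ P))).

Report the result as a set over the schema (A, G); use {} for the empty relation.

{(15, 9), (28, 23)}

Natural join on G: {(23, 14, r, 28, 1, k), (23, 14, r, 28, 18, w), (23, 14, r, 28, 23, y), (23, 14, r, 28, 4, u), (23, 18, b, 19, 1, k), (23, 18, b, 19, 18, w), (23, 18, b, 19, 23, y), (23, 18, b, 19, 4, u), (23, 36, z, 26, 1, k), (23, 36, z, 26, 18, w), (23, 36, z, 26, 23, y), (23, 36, z, 26, 4, u), (23, 4, w, 39, 1, k), (23, 4, w, 39, 18, w), (23, 4, w, 39, 23, y), (23, 4, w, 39, 4, u), (23, 8, b, 19, 1, k), (23, 8, b, 19, 18, w), (23, 8, b, 19, 23, y), (23, 8, b, 19, 4, u), (9, 23, y, 37, 19, t), (9, 23, y, 37, 27, p), (9, 23, y, 37, 39, w), (9, 36, u, 11, 19, t), (9, 36, u, 11, 27, p), (9, 36, u, 11, 39, w), (9, 36, x, 22, 19, t), (9, 36, x, 22, 27, p), (9, 36, x, 22, 39, w), (9, 8, x, 15, 19, t), (9, 8, x, 15, 27, p), (9, 8, x, 15, 39, w)}
Natural join on A: {(23, 14, r, 28, 1, k, 7), (23, 14, r, 28, 18, w, 7), (23, 14, r, 28, 23, y, 7), (23, 14, r, 28, 4, u, 7), (23, 18, b, 19, 1, k, 1), (23, 18, b, 19, 1, k, 7), (23, 18, b, 19, 18, w, 1), (23, 18, b, 19, 18, w, 7), (23, 18, b, 19, 23, y, 1), (23, 18, b, 19, 23, y, 7), (23, 18, b, 19, 4, u, 1), (23, 18, b, 19, 4, u, 7), (23, 8, b, 19, 1, k, 1), (23, 8, b, 19, 1, k, 7), (23, 8, b, 19, 18, w, 1), (23, 8, b, 19, 18, w, 7), (23, 8, b, 19, 23, y, 1), (23, 8, b, 19, 23, y, 7), (23, 8, b, 19, 4, u, 1), (23, 8, b, 19, 4, u, 7), (9, 8, x, 15, 19, t, 18), (9, 8, x, 15, 27, p, 18), (9, 8, x, 15, 39, w, 18)}
Filtering on A ≠ 19 leaves {(23, 14, r, 28, 1, k, 7), (23, 14, r, 28, 18, w, 7), (23, 14, r, 28, 23, y, 7), (23, 14, r, 28, 4, u, 7), (9, 8, x, 15, 19, t, 18), (9, 8, x, 15, 27, p, 18), (9, 8, x, 15, 39, w, 18)}.
Keep only column(s) A, G (5 duplicate(s) eliminated): {(15, 9), (28, 23)}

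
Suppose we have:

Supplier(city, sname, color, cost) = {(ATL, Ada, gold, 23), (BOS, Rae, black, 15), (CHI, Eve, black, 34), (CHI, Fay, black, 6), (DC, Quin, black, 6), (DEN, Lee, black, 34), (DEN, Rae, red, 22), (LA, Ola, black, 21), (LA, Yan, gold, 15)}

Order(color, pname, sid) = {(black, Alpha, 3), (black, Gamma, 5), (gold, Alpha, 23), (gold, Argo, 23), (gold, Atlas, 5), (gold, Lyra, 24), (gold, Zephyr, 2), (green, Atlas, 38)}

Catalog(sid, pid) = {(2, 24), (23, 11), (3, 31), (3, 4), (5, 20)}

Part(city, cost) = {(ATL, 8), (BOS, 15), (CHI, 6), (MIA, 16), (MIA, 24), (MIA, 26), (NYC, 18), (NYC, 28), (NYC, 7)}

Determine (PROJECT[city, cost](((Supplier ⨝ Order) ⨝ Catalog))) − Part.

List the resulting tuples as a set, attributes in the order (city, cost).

{(ATL, 23), (CHI, 34), (DC, 6), (DEN, 34), (LA, 15), (LA, 21)}

Supplier ⋈ Order (natural join on color): {(ATL, Ada, gold, 23, Alpha, 23), (ATL, Ada, gold, 23, Argo, 23), (ATL, Ada, gold, 23, Atlas, 5), (ATL, Ada, gold, 23, Lyra, 24), (ATL, Ada, gold, 23, Zephyr, 2), (BOS, Rae, black, 15, Alpha, 3), (BOS, Rae, black, 15, Gamma, 5), (CHI, Eve, black, 34, Alpha, 3), (CHI, Eve, black, 34, Gamma, 5), (CHI, Fay, black, 6, Alpha, 3), (CHI, Fay, black, 6, Gamma, 5), (DC, Quin, black, 6, Alpha, 3), (DC, Quin, black, 6, Gamma, 5), (DEN, Lee, black, 34, Alpha, 3), (DEN, Lee, black, 34, Gamma, 5), (LA, Ola, black, 21, Alpha, 3), (LA, Ola, black, 21, Gamma, 5), (LA, Yan, gold, 15, Alpha, 23), (LA, Yan, gold, 15, Argo, 23), (LA, Yan, gold, 15, Atlas, 5), (LA, Yan, gold, 15, Lyra, 24), (LA, Yan, gold, 15, Zephyr, 2)}
(Supplier ⨝ Order) ⋈ Catalog (natural join on sid): {(ATL, Ada, gold, 23, Alpha, 23, 11), (ATL, Ada, gold, 23, Argo, 23, 11), (ATL, Ada, gold, 23, Atlas, 5, 20), (ATL, Ada, gold, 23, Zephyr, 2, 24), (BOS, Rae, black, 15, Alpha, 3, 31), (BOS, Rae, black, 15, Alpha, 3, 4), (BOS, Rae, black, 15, Gamma, 5, 20), (CHI, Eve, black, 34, Alpha, 3, 31), (CHI, Eve, black, 34, Alpha, 3, 4), (CHI, Eve, black, 34, Gamma, 5, 20), (CHI, Fay, black, 6, Alpha, 3, 31), (CHI, Fay, black, 6, Alpha, 3, 4), (CHI, Fay, black, 6, Gamma, 5, 20), (DC, Quin, black, 6, Alpha, 3, 31), (DC, Quin, black, 6, Alpha, 3, 4), (DC, Quin, black, 6, Gamma, 5, 20), (DEN, Lee, black, 34, Alpha, 3, 31), (DEN, Lee, black, 34, Alpha, 3, 4), (DEN, Lee, black, 34, Gamma, 5, 20), (LA, Ola, black, 21, Alpha, 3, 31), (LA, Ola, black, 21, Alpha, 3, 4), (LA, Ola, black, 21, Gamma, 5, 20), (LA, Yan, gold, 15, Alpha, 23, 11), (LA, Yan, gold, 15, Argo, 23, 11), (LA, Yan, gold, 15, Atlas, 5, 20), (LA, Yan, gold, 15, Zephyr, 2, 24)}
π_{city, cost} gives {(ATL, 23), (BOS, 15), (CHI, 34), (CHI, 6), (DC, 6), (DEN, 34), (LA, 15), (LA, 21)} (18 duplicate(s) eliminated).
Taking the difference: {(ATL, 23), (CHI, 34), (DC, 6), (DEN, 34), (LA, 15), (LA, 21)}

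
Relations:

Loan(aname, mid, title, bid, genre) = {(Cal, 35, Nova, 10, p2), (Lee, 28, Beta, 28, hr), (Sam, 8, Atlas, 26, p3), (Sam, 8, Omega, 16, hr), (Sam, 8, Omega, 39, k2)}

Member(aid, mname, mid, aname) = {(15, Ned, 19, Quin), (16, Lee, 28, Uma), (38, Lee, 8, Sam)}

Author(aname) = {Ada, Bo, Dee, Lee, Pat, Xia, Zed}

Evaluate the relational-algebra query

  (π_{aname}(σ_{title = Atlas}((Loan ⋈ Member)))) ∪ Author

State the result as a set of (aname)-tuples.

{Ada, Bo, Dee, Lee, Pat, Sam, Xia, Zed}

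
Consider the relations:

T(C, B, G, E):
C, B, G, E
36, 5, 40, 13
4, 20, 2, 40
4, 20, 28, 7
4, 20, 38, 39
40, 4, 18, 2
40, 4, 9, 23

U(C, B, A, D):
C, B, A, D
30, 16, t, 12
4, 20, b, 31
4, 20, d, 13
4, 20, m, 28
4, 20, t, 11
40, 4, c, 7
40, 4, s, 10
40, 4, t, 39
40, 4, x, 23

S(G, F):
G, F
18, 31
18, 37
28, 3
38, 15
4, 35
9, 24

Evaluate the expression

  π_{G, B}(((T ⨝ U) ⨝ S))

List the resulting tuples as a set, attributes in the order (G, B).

{(18, 4), (28, 20), (38, 20), (9, 4)}

Joining T and U on C, B yields {(4, 20, 2, 40, b, 31), (4, 20, 2, 40, d, 13), (4, 20, 2, 40, m, 28), (4, 20, 2, 40, t, 11), (4, 20, 28, 7, b, 31), (4, 20, 28, 7, d, 13), (4, 20, 28, 7, m, 28), (4, 20, 28, 7, t, 11), (4, 20, 38, 39, b, 31), (4, 20, 38, 39, d, 13), (4, 20, 38, 39, m, 28), (4, 20, 38, 39, t, 11), (40, 4, 18, 2, c, 7), (40, 4, 18, 2, s, 10), (40, 4, 18, 2, t, 39), (40, 4, 18, 2, x, 23), (40, 4, 9, 23, c, 7), (40, 4, 9, 23, s, 10), (40, 4, 9, 23, t, 39), (40, 4, 9, 23, x, 23)}.
Joining (T ⨝ U) and S on G yields {(4, 20, 28, 7, b, 31, 3), (4, 20, 28, 7, d, 13, 3), (4, 20, 28, 7, m, 28, 3), (4, 20, 28, 7, t, 11, 3), (4, 20, 38, 39, b, 31, 15), (4, 20, 38, 39, d, 13, 15), (4, 20, 38, 39, m, 28, 15), (4, 20, 38, 39, t, 11, 15), (40, 4, 18, 2, c, 7, 31), (40, 4, 18, 2, c, 7, 37), (40, 4, 18, 2, s, 10, 31), (40, 4, 18, 2, s, 10, 37), (40, 4, 18, 2, t, 39, 31), (40, 4, 18, 2, t, 39, 37), (40, 4, 18, 2, x, 23, 31), (40, 4, 18, 2, x, 23, 37), (40, 4, 9, 23, c, 7, 24), (40, 4, 9, 23, s, 10, 24), (40, 4, 9, 23, t, 39, 24), (40, 4, 9, 23, x, 23, 24)}.
Keep only column(s) G, B (16 duplicate(s) eliminated): {(18, 4), (28, 20), (38, 20), (9, 4)}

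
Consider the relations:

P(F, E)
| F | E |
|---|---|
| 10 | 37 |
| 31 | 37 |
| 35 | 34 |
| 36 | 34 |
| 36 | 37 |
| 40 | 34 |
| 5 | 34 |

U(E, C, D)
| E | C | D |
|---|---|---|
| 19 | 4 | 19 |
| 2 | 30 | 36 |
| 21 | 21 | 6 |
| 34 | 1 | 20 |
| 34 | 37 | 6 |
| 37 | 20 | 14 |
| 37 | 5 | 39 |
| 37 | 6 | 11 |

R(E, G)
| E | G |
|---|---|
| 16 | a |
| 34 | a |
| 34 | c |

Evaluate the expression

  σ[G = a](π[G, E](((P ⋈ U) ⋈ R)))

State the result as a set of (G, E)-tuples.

Natural join on E: {(10, 37, 20, 14), (10, 37, 5, 39), (10, 37, 6, 11), (31, 37, 20, 14), (31, 37, 5, 39), (31, 37, 6, 11), (35, 34, 1, 20), (35, 34, 37, 6), (36, 34, 1, 20), (36, 34, 37, 6), (36, 37, 20, 14), (36, 37, 5, 39), (36, 37, 6, 11), (40, 34, 1, 20), (40, 34, 37, 6), (5, 34, 1, 20), (5, 34, 37, 6)}
Natural join on E: {(35, 34, 1, 20, a), (35, 34, 1, 20, c), (35, 34, 37, 6, a), (35, 34, 37, 6, c), (36, 34, 1, 20, a), (36, 34, 1, 20, c), (36, 34, 37, 6, a), (36, 34, 37, 6, c), (40, 34, 1, 20, a), (40, 34, 1, 20, c), (40, 34, 37, 6, a), (40, 34, 37, 6, c), (5, 34, 1, 20, a), (5, 34, 1, 20, c), (5, 34, 37, 6, a), (5, 34, 37, 6, c)}
Projecting to G, E (14 duplicate(s) eliminated): {(a, 34), (c, 34)}
Apply σ_{G = a}; surviving tuples: {(a, 34)}

{(a, 34)}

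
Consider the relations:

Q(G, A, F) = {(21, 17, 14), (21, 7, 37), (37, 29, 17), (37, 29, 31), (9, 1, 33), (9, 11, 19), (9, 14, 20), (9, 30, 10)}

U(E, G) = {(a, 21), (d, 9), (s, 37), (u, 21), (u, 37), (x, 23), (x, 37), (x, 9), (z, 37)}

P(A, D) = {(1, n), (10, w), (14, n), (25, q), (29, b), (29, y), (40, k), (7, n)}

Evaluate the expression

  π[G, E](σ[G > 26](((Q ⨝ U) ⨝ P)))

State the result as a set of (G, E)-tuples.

Q ⋈ U (natural join on G): {(21, 17, 14, a), (21, 17, 14, u), (21, 7, 37, a), (21, 7, 37, u), (37, 29, 17, s), (37, 29, 17, u), (37, 29, 17, x), (37, 29, 17, z), (37, 29, 31, s), (37, 29, 31, u), (37, 29, 31, x), (37, 29, 31, z), (9, 1, 33, d), (9, 1, 33, x), (9, 11, 19, d), (9, 11, 19, x), (9, 14, 20, d), (9, 14, 20, x), (9, 30, 10, d), (9, 30, 10, x)}
(Q ⨝ U) ⋈ P (natural join on A): {(21, 7, 37, a, n), (21, 7, 37, u, n), (37, 29, 17, s, b), (37, 29, 17, s, y), (37, 29, 17, u, b), (37, 29, 17, u, y), (37, 29, 17, x, b), (37, 29, 17, x, y), (37, 29, 17, z, b), (37, 29, 17, z, y), (37, 29, 31, s, b), (37, 29, 31, s, y), (37, 29, 31, u, b), (37, 29, 31, u, y), (37, 29, 31, x, b), (37, 29, 31, x, y), (37, 29, 31, z, b), (37, 29, 31, z, y), (9, 1, 33, d, n), (9, 1, 33, x, n), (9, 14, 20, d, n), (9, 14, 20, x, n)}
σ[G > 26]: keep tuples satisfying G > 26 → {(37, 29, 17, s, b), (37, 29, 17, s, y), (37, 29, 17, u, b), (37, 29, 17, u, y), (37, 29, 17, x, b), (37, 29, 17, x, y), (37, 29, 17, z, b), (37, 29, 17, z, y), (37, 29, 31, s, b), (37, 29, 31, s, y), (37, 29, 31, u, b), (37, 29, 31, u, y), (37, 29, 31, x, b), (37, 29, 31, x, y), (37, 29, 31, z, b), (37, 29, 31, z, y)}
π[G, E]: project onto (G, E) (12 duplicate(s) eliminated) → {(37, s), (37, u), (37, x), (37, z)}

{(37, s), (37, u), (37, x), (37, z)}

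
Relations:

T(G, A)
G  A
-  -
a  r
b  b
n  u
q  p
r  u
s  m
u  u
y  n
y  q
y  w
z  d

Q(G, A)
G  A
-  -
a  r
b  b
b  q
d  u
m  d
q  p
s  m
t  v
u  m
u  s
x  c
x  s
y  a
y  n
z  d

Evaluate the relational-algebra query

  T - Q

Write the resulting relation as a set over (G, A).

Difference: {(a, r), (b, b), (n, u), (q, p), (r, u), (s, m), (u, u), (y, n), (y, q), (y, w), (z, d)} with {(a, r), (b, b), (b, q), (d, u), (m, d), (q, p), (s, m), (t, v), (u, m), (u, s), (x, c), (x, s), (y, a), (y, n), (z, d)} → {(n, u), (r, u), (u, u), (y, q), (y, w)}

{(n, u), (r, u), (u, u), (y, q), (y, w)}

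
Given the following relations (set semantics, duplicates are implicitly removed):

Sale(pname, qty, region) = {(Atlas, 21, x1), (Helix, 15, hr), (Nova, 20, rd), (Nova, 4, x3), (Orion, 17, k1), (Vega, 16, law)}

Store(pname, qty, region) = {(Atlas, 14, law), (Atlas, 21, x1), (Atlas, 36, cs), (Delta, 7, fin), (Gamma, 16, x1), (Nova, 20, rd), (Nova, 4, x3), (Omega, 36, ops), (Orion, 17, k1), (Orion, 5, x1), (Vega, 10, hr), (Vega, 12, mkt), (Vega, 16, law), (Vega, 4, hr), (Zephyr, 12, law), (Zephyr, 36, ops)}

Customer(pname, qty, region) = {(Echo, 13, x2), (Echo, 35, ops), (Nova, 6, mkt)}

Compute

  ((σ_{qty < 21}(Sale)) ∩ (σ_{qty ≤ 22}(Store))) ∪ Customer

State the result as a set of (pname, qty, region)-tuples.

{(Echo, 13, x2), (Echo, 35, ops), (Nova, 20, rd), (Nova, 4, x3), (Nova, 6, mkt), (Orion, 17, k1), (Vega, 16, law)}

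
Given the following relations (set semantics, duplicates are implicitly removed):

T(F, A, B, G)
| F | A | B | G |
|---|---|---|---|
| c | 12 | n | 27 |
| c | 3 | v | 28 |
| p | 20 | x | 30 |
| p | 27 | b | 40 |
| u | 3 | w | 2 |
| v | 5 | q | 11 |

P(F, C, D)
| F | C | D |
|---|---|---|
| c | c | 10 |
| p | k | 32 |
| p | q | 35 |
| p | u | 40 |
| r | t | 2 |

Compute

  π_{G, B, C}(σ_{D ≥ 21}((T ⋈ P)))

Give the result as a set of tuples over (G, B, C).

T ⋈ P (natural join on F): {(c, 12, n, 27, c, 10), (c, 3, v, 28, c, 10), (p, 20, x, 30, k, 32), (p, 20, x, 30, q, 35), (p, 20, x, 30, u, 40), (p, 27, b, 40, k, 32), (p, 27, b, 40, q, 35), (p, 27, b, 40, u, 40)}
Filtering on D ≥ 21 leaves {(p, 20, x, 30, k, 32), (p, 20, x, 30, q, 35), (p, 20, x, 30, u, 40), (p, 27, b, 40, k, 32), (p, 27, b, 40, q, 35), (p, 27, b, 40, u, 40)}.
π_{G, B, C} gives {(30, x, k), (30, x, q), (30, x, u), (40, b, k), (40, b, q), (40, b, u)}.

{(30, x, k), (30, x, q), (30, x, u), (40, b, k), (40, b, q), (40, b, u)}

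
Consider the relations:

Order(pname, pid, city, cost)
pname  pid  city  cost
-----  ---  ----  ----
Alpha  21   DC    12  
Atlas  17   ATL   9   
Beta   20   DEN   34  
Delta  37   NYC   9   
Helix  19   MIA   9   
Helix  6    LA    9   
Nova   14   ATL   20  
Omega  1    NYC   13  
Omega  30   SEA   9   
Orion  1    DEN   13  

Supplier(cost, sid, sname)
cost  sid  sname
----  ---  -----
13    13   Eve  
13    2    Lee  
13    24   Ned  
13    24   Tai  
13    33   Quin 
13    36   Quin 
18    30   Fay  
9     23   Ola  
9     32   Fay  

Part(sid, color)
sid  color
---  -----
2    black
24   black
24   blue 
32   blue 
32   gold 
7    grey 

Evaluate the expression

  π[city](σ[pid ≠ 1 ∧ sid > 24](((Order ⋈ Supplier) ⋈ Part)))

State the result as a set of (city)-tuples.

Order ⋈ Supplier (natural join on cost): {(Atlas, 17, ATL, 9, 23, Ola), (Atlas, 17, ATL, 9, 32, Fay), (Delta, 37, NYC, 9, 23, Ola), (Delta, 37, NYC, 9, 32, Fay), (Helix, 19, MIA, 9, 23, Ola), (Helix, 19, MIA, 9, 32, Fay), (Helix, 6, LA, 9, 23, Ola), (Helix, 6, LA, 9, 32, Fay), (Omega, 1, NYC, 13, 13, Eve), (Omega, 1, NYC, 13, 2, Lee), (Omega, 1, NYC, 13, 24, Ned), (Omega, 1, NYC, 13, 24, Tai), (Omega, 1, NYC, 13, 33, Quin), (Omega, 1, NYC, 13, 36, Quin), (Omega, 30, SEA, 9, 23, Ola), (Omega, 30, SEA, 9, 32, Fay), (Orion, 1, DEN, 13, 13, Eve), (Orion, 1, DEN, 13, 2, Lee), (Orion, 1, DEN, 13, 24, Ned), (Orion, 1, DEN, 13, 24, Tai), (Orion, 1, DEN, 13, 33, Quin), (Orion, 1, DEN, 13, 36, Quin)}
(Order ⋈ Supplier) ⋈ Part (natural join on sid): {(Atlas, 17, ATL, 9, 32, Fay, blue), (Atlas, 17, ATL, 9, 32, Fay, gold), (Delta, 37, NYC, 9, 32, Fay, blue), (Delta, 37, NYC, 9, 32, Fay, gold), (Helix, 19, MIA, 9, 32, Fay, blue), (Helix, 19, MIA, 9, 32, Fay, gold), (Helix, 6, LA, 9, 32, Fay, blue), (Helix, 6, LA, 9, 32, Fay, gold), (Omega, 1, NYC, 13, 2, Lee, black), (Omega, 1, NYC, 13, 24, Ned, black), (Omega, 1, NYC, 13, 24, Ned, blue), (Omega, 1, NYC, 13, 24, Tai, black), (Omega, 1, NYC, 13, 24, Tai, blue), (Omega, 30, SEA, 9, 32, Fay, blue), (Omega, 30, SEA, 9, 32, Fay, gold), (Orion, 1, DEN, 13, 2, Lee, black), (Orion, 1, DEN, 13, 24, Ned, black), (Orion, 1, DEN, 13, 24, Ned, blue), (Orion, 1, DEN, 13, 24, Tai, black), (Orion, 1, DEN, 13, 24, Tai, blue)}
Selection pid ≠ 1 ∧ sid > 24: {(Atlas, 17, ATL, 9, 32, Fay, blue), (Atlas, 17, ATL, 9, 32, Fay, gold), (Delta, 37, NYC, 9, 32, Fay, blue), (Delta, 37, NYC, 9, 32, Fay, gold), (Helix, 19, MIA, 9, 32, Fay, blue), (Helix, 19, MIA, 9, 32, Fay, gold), (Helix, 6, LA, 9, 32, Fay, blue), (Helix, 6, LA, 9, 32, Fay, gold), (Omega, 30, SEA, 9, 32, Fay, blue), (Omega, 30, SEA, 9, 32, Fay, gold)}
Keep only column(s) city (5 duplicate(s) eliminated): {ATL, LA, MIA, NYC, SEA}

{ATL, LA, MIA, NYC, SEA}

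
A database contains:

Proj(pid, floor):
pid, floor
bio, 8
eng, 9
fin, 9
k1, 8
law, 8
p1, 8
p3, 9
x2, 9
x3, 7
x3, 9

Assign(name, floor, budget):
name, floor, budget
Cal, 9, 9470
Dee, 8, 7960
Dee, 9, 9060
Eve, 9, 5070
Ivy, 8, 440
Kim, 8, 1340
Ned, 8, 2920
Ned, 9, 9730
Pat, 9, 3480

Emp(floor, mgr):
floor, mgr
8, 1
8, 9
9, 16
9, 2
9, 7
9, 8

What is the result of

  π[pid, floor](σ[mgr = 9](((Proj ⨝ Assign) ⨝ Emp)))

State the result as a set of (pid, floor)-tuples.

{(bio, 8), (k1, 8), (law, 8), (p1, 8)}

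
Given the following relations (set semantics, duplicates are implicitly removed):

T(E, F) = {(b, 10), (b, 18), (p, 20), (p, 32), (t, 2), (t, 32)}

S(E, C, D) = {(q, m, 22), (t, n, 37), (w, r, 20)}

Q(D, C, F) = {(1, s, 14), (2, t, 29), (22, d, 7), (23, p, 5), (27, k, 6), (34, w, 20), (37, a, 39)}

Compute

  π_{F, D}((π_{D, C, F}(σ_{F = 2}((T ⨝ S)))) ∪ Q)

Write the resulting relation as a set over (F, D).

{(14, 1), (2, 37), (20, 34), (29, 2), (39, 37), (5, 23), (6, 27), (7, 22)}

Natural join on E: {(t, 2, n, 37), (t, 32, n, 37)}
Selection F = 2: {(t, 2, n, 37)}
π_{D, C, F} gives {(37, n, 2)}.
Union: {(37, n, 2)} with {(1, s, 14), (2, t, 29), (22, d, 7), (23, p, 5), (27, k, 6), (34, w, 20), (37, a, 39)} → {(1, s, 14), (2, t, 29), (22, d, 7), (23, p, 5), (27, k, 6), (34, w, 20), (37, a, 39), (37, n, 2)}
π_{F, D} gives {(14, 1), (2, 37), (20, 34), (29, 2), (39, 37), (5, 23), (6, 27), (7, 22)}.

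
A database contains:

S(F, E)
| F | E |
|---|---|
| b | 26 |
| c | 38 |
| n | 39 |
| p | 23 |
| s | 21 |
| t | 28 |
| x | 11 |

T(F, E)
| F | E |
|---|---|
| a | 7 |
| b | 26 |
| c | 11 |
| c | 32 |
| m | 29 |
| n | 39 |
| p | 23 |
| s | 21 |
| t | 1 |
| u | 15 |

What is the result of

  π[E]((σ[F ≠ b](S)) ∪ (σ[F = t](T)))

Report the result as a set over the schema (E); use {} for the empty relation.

{1, 11, 21, 23, 28, 38, 39}

Apply σ_{F ≠ b}; surviving tuples: {(c, 38), (n, 39), (p, 23), (s, 21), (t, 28), (x, 11)}
Apply σ_{F = t}; surviving tuples: {(t, 1)}
Set union of the two operands is {(c, 38), (n, 39), (p, 23), (s, 21), (t, 1), (t, 28), (x, 11)}.
π[E]: project onto (E) → {1, 11, 21, 23, 28, 38, 39}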